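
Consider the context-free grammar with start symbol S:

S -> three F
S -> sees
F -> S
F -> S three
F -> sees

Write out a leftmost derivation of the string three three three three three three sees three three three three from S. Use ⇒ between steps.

S ⇒ three F ⇒ three S three ⇒ three three F three ⇒ three three S three three ⇒ three three three F three three ⇒ three three three S three three three ⇒ three three three three F three three three ⇒ three three three three S three three three three ⇒ three three three three three F three three three three ⇒ three three three three three S three three three three ⇒ three three three three three three F three three three three ⇒ three three three three three three sees three three three three

S ⇒ three F   [S -> three F]
three F ⇒ three S three   [F -> S three]
three S three ⇒ three three F three   [S -> three F]
three three F three ⇒ three three S three three   [F -> S three]
three three S three three ⇒ three three three F three three   [S -> three F]
three three three F three three ⇒ three three three S three three three   [F -> S three]
three three three S three three three ⇒ three three three three F three three three   [S -> three F]
three three three three F three three three ⇒ three three three three S three three three three   [F -> S three]
three three three three S three three three three ⇒ three three three three three F three three three three   [S -> three F]
three three three three three F three three three three ⇒ three three three three three S three three three three   [F -> S]
three three three three three S three three three three ⇒ three three three three three three F three three three three   [S -> three F]
three three three three three three F three three three three ⇒ three three three three three three sees three three three three   [F -> sees]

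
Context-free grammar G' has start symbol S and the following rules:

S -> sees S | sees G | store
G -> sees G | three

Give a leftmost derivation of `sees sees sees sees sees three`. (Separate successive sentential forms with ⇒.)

S ⇒ sees S   [S -> sees S]
sees S ⇒ sees sees G   [S -> sees G]
sees sees G ⇒ sees sees sees G   [G -> sees G]
sees sees sees G ⇒ sees sees sees sees G   [G -> sees G]
sees sees sees sees G ⇒ sees sees sees sees sees G   [G -> sees G]
sees sees sees sees sees G ⇒ sees sees sees sees sees three   [G -> three]

S ⇒ sees S ⇒ sees sees G ⇒ sees sees sees G ⇒ sees sees sees sees G ⇒ sees sees sees sees sees G ⇒ sees sees sees sees sees three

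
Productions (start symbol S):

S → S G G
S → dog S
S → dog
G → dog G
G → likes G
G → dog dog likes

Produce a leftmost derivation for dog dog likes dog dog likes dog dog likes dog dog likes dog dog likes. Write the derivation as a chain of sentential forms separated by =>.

S => S G G   [S → S G G]
S G G => S G G G G   [S → S G G]
S G G G G => dog S G G G G   [S → dog S]
dog S G G G G => dog dog G G G G   [S → dog]
dog dog G G G G => dog dog likes G G G G   [G → likes G]
dog dog likes G G G G => dog dog likes dog dog likes G G G   [G → dog dog likes]
dog dog likes dog dog likes G G G => dog dog likes dog dog likes dog dog likes G G   [G → dog dog likes]
dog dog likes dog dog likes dog dog likes G G => dog dog likes dog dog likes dog dog likes dog dog likes G   [G → dog dog likes]
dog dog likes dog dog likes dog dog likes dog dog likes G => dog dog likes dog dog likes dog dog likes dog dog likes dog dog likes   [G → dog dog likes]

S => S G G => S G G G G => dog S G G G G => dog dog G G G G => dog dog likes G G G G => dog dog likes dog dog likes G G G => dog dog likes dog dog likes dog dog likes G G => dog dog likes dog dog likes dog dog likes dog dog likes G => dog dog likes dog dog likes dog dog likes dog dog likes dog dog likes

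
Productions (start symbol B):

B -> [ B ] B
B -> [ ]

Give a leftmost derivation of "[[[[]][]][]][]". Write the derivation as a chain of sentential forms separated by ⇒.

B ⇒ [B]B   [B -> [ B ] B]
[B]B ⇒ [[B]B]B   [B -> [ B ] B]
[[B]B]B ⇒ [[[B]B]B]B   [B -> [ B ] B]
[[[B]B]B]B ⇒ [[[[]]B]B]B   [B -> [ ]]
[[[[]]B]B]B ⇒ [[[[]][]]B]B   [B -> [ ]]
[[[[]][]]B]B ⇒ [[[[]][]][]]B   [B -> [ ]]
[[[[]][]][]]B ⇒ [[[[]][]][]][]   [B -> [ ]]

B⇒[B]B⇒[[B]B]B⇒[[[B]B]B]B⇒[[[[]]B]B]B⇒[[[[]][]]B]B⇒[[[[]][]][]]B⇒[[[[]][]][]][]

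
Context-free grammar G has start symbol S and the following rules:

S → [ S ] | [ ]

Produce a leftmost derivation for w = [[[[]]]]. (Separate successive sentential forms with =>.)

S => [S]   [S → [ S ]]
[S] => [[S]]   [S → [ S ]]
[[S]] => [[[S]]]   [S → [ S ]]
[[[S]]] => [[[[]]]]   [S → [ ]]

S => [S] => [[S]] => [[[S]]] => [[[[]]]]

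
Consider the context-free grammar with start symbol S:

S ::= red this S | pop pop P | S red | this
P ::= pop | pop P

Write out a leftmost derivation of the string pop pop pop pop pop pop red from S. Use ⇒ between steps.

S ⇒ S red ⇒ pop pop P red ⇒ pop pop pop P red ⇒ pop pop pop pop P red ⇒ pop pop pop pop pop P red ⇒ pop pop pop pop pop pop red

S ⇒ S red   [S ::= S red]
S red ⇒ pop pop P red   [S ::= pop pop P]
pop pop P red ⇒ pop pop pop P red   [P ::= pop P]
pop pop pop P red ⇒ pop pop pop pop P red   [P ::= pop P]
pop pop pop pop P red ⇒ pop pop pop pop pop P red   [P ::= pop P]
pop pop pop pop pop P red ⇒ pop pop pop pop pop pop red   [P ::= pop]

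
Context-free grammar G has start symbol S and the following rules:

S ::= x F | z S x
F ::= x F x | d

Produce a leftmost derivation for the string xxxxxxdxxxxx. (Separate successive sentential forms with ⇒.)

S ⇒ xF ⇒ xxFx ⇒ xxxFxx ⇒ xxxxFxxx ⇒ xxxxxFxxxx ⇒ xxxxxxFxxxxx ⇒ xxxxxxdxxxxx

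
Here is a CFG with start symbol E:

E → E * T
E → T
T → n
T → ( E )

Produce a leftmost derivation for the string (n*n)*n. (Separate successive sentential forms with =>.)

E => E*T   [E → E * T]
E*T => T*T   [E → T]
T*T => (E)*T   [T → ( E )]
(E)*T => (E*T)*T   [E → E * T]
(E*T)*T => (T*T)*T   [E → T]
(T*T)*T => (n*T)*T   [T → n]
(n*T)*T => (n*n)*T   [T → n]
(n*n)*T => (n*n)*n   [T → n]

E => E*T => T*T => (E)*T => (E*T)*T => (T*T)*T => (n*T)*T => (n*n)*T => (n*n)*n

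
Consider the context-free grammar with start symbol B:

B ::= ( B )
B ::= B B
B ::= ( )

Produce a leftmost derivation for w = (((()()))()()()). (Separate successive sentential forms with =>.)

B=>(B)=>(BB)=>(BBB)=>(BBBB)=>((B)BBB)=>(((B))BBB)=>(((BB))BBB)=>(((()B))BBB)=>(((()()))BBB)=>(((()()))()BB)=>(((()()))()()B)=>(((()()))()()())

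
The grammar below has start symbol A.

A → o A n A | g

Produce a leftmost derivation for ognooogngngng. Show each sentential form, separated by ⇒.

A ⇒ oAnA   [A → o A n A]
oAnA ⇒ ognA   [A → g]
ognA ⇒ ognoAnA   [A → o A n A]
ognoAnA ⇒ ognooAnAnA   [A → o A n A]
ognooAnAnA ⇒ ognoooAnAnAnA   [A → o A n A]
ognoooAnAnAnA ⇒ ognooognAnAnA   [A → g]
ognooognAnAnA ⇒ ognooogngnAnA   [A → g]
ognooogngnAnA ⇒ ognooogngngnA   [A → g]
ognooogngngnA ⇒ ognooogngngng   [A → g]

A ⇒ oAnA ⇒ ognA ⇒ ognoAnA ⇒ ognooAnAnA ⇒ ognoooAnAnAnA ⇒ ognooognAnAnA ⇒ ognooogngnAnA ⇒ ognooogngngnA ⇒ ognooogngngng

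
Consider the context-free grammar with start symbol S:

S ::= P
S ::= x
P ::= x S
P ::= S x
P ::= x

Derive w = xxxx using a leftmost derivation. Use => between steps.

S => P => Sx => Px => xSx => xPx => xSxx => xPxx => xxxx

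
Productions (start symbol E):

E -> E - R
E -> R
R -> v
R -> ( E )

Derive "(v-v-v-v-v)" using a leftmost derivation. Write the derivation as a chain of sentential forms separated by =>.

E => R   [E -> R]
R => (E)   [R -> ( E )]
(E) => (E-R)   [E -> E - R]
(E-R) => (E-R-R)   [E -> E - R]
(E-R-R) => (E-R-R-R)   [E -> E - R]
(E-R-R-R) => (E-R-R-R-R)   [E -> E - R]
(E-R-R-R-R) => (R-R-R-R-R)   [E -> R]
(R-R-R-R-R) => (v-R-R-R-R)   [R -> v]
(v-R-R-R-R) => (v-v-R-R-R)   [R -> v]
(v-v-R-R-R) => (v-v-v-R-R)   [R -> v]
(v-v-v-R-R) => (v-v-v-v-R)   [R -> v]
(v-v-v-v-R) => (v-v-v-v-v)   [R -> v]

E => R => (E) => (E-R) => (E-R-R) => (E-R-R-R) => (E-R-R-R-R) => (R-R-R-R-R) => (v-R-R-R-R) => (v-v-R-R-R) => (v-v-v-R-R) => (v-v-v-v-R) => (v-v-v-v-v)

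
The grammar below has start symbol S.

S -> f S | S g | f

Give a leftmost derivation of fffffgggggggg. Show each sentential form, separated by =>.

S => Sg => fSg => ffSg => fffSg => fffSgg => fffSggg => fffSgggg => fffSggggg => fffSgggggg => fffSggggggg => ffffSggggggg => ffffSgggggggg => fffffgggggggg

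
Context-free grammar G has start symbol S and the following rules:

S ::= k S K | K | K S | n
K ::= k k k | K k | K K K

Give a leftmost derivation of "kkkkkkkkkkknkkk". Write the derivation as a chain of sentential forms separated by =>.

S => kSK   [S ::= k S K]
kSK => kKSK   [S ::= K S]
kKSK => kKkSK   [K ::= K k]
kKkSK => kKKKkSK   [K ::= K K K]
kKKKkSK => kkkkKKkSK   [K ::= k k k]
kkkkKKkSK => kkkkkkkKkSK   [K ::= k k k]
kkkkkkkKkSK => kkkkkkkkkkkSK   [K ::= k k k]
kkkkkkkkkkkSK => kkkkkkkkkkknK   [S ::= n]
kkkkkkkkkkknK => kkkkkkkkkkknkkk   [K ::= k k k]

S => kSK => kKSK => kKkSK => kKKKkSK => kkkkKKkSK => kkkkkkkKkSK => kkkkkkkkkkkSK => kkkkkkkkkkknK => kkkkkkkkkkknkkk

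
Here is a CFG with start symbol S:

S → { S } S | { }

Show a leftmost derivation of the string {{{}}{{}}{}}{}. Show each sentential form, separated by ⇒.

S⇒{S}S⇒{{S}S}S⇒{{{}}S}S⇒{{{}}{S}S}S⇒{{{}}{{}}S}S⇒{{{}}{{}}{}}S⇒{{{}}{{}}{}}{}

S ⇒ {S}S   [S → { S } S]
{S}S ⇒ {{S}S}S   [S → { S } S]
{{S}S}S ⇒ {{{}}S}S   [S → { }]
{{{}}S}S ⇒ {{{}}{S}S}S   [S → { S } S]
{{{}}{S}S}S ⇒ {{{}}{{}}S}S   [S → { }]
{{{}}{{}}S}S ⇒ {{{}}{{}}{}}S   [S → { }]
{{{}}{{}}{}}S ⇒ {{{}}{{}}{}}{}   [S → { }]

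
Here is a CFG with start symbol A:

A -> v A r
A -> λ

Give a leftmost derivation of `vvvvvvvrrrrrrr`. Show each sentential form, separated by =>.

A=>vAr=>vvArr=>vvvArrr=>vvvvArrrr=>vvvvvArrrrr=>vvvvvvArrrrrr=>vvvvvvvArrrrrrr=>vvvvvvvrrrrrrr

A => vAr   [A -> v A r]
vAr => vvArr   [A -> v A r]
vvArr => vvvArrr   [A -> v A r]
vvvArrr => vvvvArrrr   [A -> v A r]
vvvvArrrr => vvvvvArrrrr   [A -> v A r]
vvvvvArrrrr => vvvvvvArrrrrr   [A -> v A r]
vvvvvvArrrrrr => vvvvvvvArrrrrrr   [A -> v A r]
vvvvvvvArrrrrrr => vvvvvvvrrrrrrr   [A -> λ]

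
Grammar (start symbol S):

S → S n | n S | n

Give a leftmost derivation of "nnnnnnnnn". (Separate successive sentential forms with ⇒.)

S ⇒ Sn ⇒ Snn ⇒ nSnn ⇒ nSnnn ⇒ nSnnnn ⇒ nnSnnnn ⇒ nnnSnnnn ⇒ nnnnSnnnn ⇒ nnnnnnnnn

S ⇒ Sn   [S → S n]
Sn ⇒ Snn   [S → S n]
Snn ⇒ nSnn   [S → n S]
nSnn ⇒ nSnnn   [S → S n]
nSnnn ⇒ nSnnnn   [S → S n]
nSnnnn ⇒ nnSnnnn   [S → n S]
nnSnnnn ⇒ nnnSnnnn   [S → n S]
nnnSnnnn ⇒ nnnnSnnnn   [S → n S]
nnnnSnnnn ⇒ nnnnnnnnn   [S → n]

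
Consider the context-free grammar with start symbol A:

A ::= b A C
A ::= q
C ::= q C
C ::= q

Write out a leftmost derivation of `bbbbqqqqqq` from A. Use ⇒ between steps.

A ⇒ bAC   [A ::= b A C]
bAC ⇒ bbACC   [A ::= b A C]
bbACC ⇒ bbbACCC   [A ::= b A C]
bbbACCC ⇒ bbbbACCCC   [A ::= b A C]
bbbbACCCC ⇒ bbbbqCCCC   [A ::= q]
bbbbqCCCC ⇒ bbbbqqCCCC   [C ::= q C]
bbbbqqCCCC ⇒ bbbbqqqCCC   [C ::= q]
bbbbqqqCCC ⇒ bbbbqqqqCC   [C ::= q]
bbbbqqqqCC ⇒ bbbbqqqqqC   [C ::= q]
bbbbqqqqqC ⇒ bbbbqqqqqq   [C ::= q]

A ⇒ bAC ⇒ bbACC ⇒ bbbACCC ⇒ bbbbACCCC ⇒ bbbbqCCCC ⇒ bbbbqqCCCC ⇒ bbbbqqqCCC ⇒ bbbbqqqqCC ⇒ bbbbqqqqqC ⇒ bbbbqqqqqq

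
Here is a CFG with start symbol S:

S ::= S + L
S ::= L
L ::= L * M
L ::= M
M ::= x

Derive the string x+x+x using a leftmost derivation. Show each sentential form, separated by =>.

S => S+L => S+L+L => L+L+L => M+L+L => x+L+L => x+M+L => x+x+L => x+x+M => x+x+x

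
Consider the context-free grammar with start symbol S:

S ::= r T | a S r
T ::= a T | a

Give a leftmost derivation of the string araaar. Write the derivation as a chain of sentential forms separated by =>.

S => aSr => arTr => araTr => araaTr => araaar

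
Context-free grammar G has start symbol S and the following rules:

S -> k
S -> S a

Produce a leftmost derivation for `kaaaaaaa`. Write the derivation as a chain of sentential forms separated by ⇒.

S ⇒ Sa ⇒ Saa ⇒ Saaa ⇒ Saaaa ⇒ Saaaaa ⇒ Saaaaaa ⇒ Saaaaaaa ⇒ kaaaaaaa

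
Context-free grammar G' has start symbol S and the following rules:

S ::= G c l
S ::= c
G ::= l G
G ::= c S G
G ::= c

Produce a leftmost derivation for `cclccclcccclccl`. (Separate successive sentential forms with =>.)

S => Gcl => cSGcl => ccGcl => cclGcl => cclcSGcl => cclcGclGcl => cclccSGclGcl => cclcccGclGcl => cclccclGclGcl => cclccclcSGclGcl => cclccclccGclGcl => cclccclcccclGcl => cclccclcccclccl

S => Gcl   [S ::= G c l]
Gcl => cSGcl   [G ::= c S G]
cSGcl => ccGcl   [S ::= c]
ccGcl => cclGcl   [G ::= l G]
cclGcl => cclcSGcl   [G ::= c S G]
cclcSGcl => cclcGclGcl   [S ::= G c l]
cclcGclGcl => cclccSGclGcl   [G ::= c S G]
cclccSGclGcl => cclcccGclGcl   [S ::= c]
cclcccGclGcl => cclccclGclGcl   [G ::= l G]
cclccclGclGcl => cclccclcSGclGcl   [G ::= c S G]
cclccclcSGclGcl => cclccclccGclGcl   [S ::= c]
cclccclccGclGcl => cclccclcccclGcl   [G ::= c]
cclccclcccclGcl => cclccclcccclccl   [G ::= c]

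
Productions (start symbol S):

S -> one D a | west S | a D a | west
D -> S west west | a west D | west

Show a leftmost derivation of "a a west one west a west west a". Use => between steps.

S => a D a   [S -> a D a]
a D a => a a west D a   [D -> a west D]
a a west D a => a a west S west west a   [D -> S west west]
a a west S west west a => a a west one D a west west a   [S -> one D a]
a a west one D a west west a => a a west one west a west west a   [D -> west]

S => a D a => a a west D a => a a west S west west a => a a west one D a west west a => a a west one west a west west a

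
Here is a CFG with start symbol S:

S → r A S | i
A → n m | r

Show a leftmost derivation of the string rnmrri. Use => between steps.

S => rAS   [S → r A S]
rAS => rnmS   [A → n m]
rnmS => rnmrAS   [S → r A S]
rnmrAS => rnmrrS   [A → r]
rnmrrS => rnmrri   [S → i]

S => rAS => rnmS => rnmrAS => rnmrrS => rnmrri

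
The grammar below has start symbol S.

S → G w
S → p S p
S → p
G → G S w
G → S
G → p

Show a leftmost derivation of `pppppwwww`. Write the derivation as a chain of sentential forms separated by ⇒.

S ⇒ Gw   [S → G w]
Gw ⇒ GSww   [G → G S w]
GSww ⇒ pSww   [G → p]
pSww ⇒ pGwww   [S → G w]
pGwww ⇒ pGSwwww   [G → G S w]
pGSwwww ⇒ pSSwwww   [G → S]
pSSwwww ⇒ ppSwwww   [S → p]
ppSwwww ⇒ pppSpwwww   [S → p S p]
pppSpwwww ⇒ pppppwwww   [S → p]

S⇒Gw⇒GSww⇒pSww⇒pGwww⇒pGSwwww⇒pSSwwww⇒ppSwwww⇒pppSpwwww⇒pppppwwww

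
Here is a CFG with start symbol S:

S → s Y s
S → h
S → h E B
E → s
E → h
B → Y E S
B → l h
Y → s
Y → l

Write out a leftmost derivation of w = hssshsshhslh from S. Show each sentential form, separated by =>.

S=>hEB=>hsB=>hsYES=>hssES=>hsssS=>hssshEB=>hssshsB=>hssshsYES=>hssshssES=>hssshsshS=>hssshsshhEB=>hssshsshhsB=>hssshsshhslh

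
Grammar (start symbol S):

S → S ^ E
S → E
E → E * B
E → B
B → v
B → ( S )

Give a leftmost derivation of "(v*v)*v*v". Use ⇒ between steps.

S⇒E⇒E*B⇒E*B*B⇒B*B*B⇒(S)*B*B⇒(E)*B*B⇒(E*B)*B*B⇒(B*B)*B*B⇒(v*B)*B*B⇒(v*v)*B*B⇒(v*v)*v*B⇒(v*v)*v*v

S ⇒ E   [S → E]
E ⇒ E*B   [E → E * B]
E*B ⇒ E*B*B   [E → E * B]
E*B*B ⇒ B*B*B   [E → B]
B*B*B ⇒ (S)*B*B   [B → ( S )]
(S)*B*B ⇒ (E)*B*B   [S → E]
(E)*B*B ⇒ (E*B)*B*B   [E → E * B]
(E*B)*B*B ⇒ (B*B)*B*B   [E → B]
(B*B)*B*B ⇒ (v*B)*B*B   [B → v]
(v*B)*B*B ⇒ (v*v)*B*B   [B → v]
(v*v)*B*B ⇒ (v*v)*v*B   [B → v]
(v*v)*v*B ⇒ (v*v)*v*v   [B → v]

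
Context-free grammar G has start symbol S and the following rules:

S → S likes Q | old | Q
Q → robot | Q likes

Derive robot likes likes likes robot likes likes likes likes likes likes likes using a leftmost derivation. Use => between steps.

S => S likes Q => Q likes Q => Q likes likes Q => Q likes likes likes Q => robot likes likes likes Q => robot likes likes likes Q likes => robot likes likes likes Q likes likes => robot likes likes likes Q likes likes likes => robot likes likes likes Q likes likes likes likes => robot likes likes likes Q likes likes likes likes likes => robot likes likes likes Q likes likes likes likes likes likes => robot likes likes likes Q likes likes likes likes likes likes likes => robot likes likes likes robot likes likes likes likes likes likes likes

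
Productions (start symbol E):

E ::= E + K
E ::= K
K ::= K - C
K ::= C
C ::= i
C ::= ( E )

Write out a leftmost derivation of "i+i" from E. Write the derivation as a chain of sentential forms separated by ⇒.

E ⇒ E+K ⇒ K+K ⇒ C+K ⇒ i+K ⇒ i+C ⇒ i+i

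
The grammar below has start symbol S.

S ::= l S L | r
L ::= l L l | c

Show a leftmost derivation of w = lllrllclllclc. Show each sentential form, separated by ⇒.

S⇒lSL⇒llSLL⇒lllSLLL⇒lllrLLL⇒lllrlLlLL⇒lllrllLllLL⇒lllrllcllLL⇒lllrllclllLlL⇒lllrllclllclL⇒lllrllclllclc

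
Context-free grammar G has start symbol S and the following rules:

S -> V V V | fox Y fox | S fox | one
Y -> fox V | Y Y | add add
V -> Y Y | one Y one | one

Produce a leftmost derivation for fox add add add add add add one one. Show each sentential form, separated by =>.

S => V V V => Y Y V V => fox V Y V V => fox Y Y Y V V => fox add add Y Y V V => fox add add add add Y V V => fox add add add add add add V V => fox add add add add add add one V => fox add add add add add add one one

S => V V V   [S -> V V V]
V V V => Y Y V V   [V -> Y Y]
Y Y V V => fox V Y V V   [Y -> fox V]
fox V Y V V => fox Y Y Y V V   [V -> Y Y]
fox Y Y Y V V => fox add add Y Y V V   [Y -> add add]
fox add add Y Y V V => fox add add add add Y V V   [Y -> add add]
fox add add add add Y V V => fox add add add add add add V V   [Y -> add add]
fox add add add add add add V V => fox add add add add add add one V   [V -> one]
fox add add add add add add one V => fox add add add add add add one one   [V -> one]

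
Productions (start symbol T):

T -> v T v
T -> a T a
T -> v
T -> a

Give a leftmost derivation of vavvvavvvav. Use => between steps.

T => vTv   [T -> v T v]
vTv => vaTav   [T -> a T a]
vaTav => vavTvav   [T -> v T v]
vavTvav => vavvTvvav   [T -> v T v]
vavvTvvav => vavvvTvvvav   [T -> v T v]
vavvvTvvvav => vavvvavvvav   [T -> a]

T => vTv => vaTav => vavTvav => vavvTvvav => vavvvTvvvav => vavvvavvvav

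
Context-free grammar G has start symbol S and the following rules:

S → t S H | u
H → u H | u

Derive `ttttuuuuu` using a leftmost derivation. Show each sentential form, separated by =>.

S => tSH   [S → t S H]
tSH => ttSHH   [S → t S H]
ttSHH => tttSHHH   [S → t S H]
tttSHHH => ttttSHHHH   [S → t S H]
ttttSHHHH => ttttuHHHH   [S → u]
ttttuHHHH => ttttuuHHH   [H → u]
ttttuuHHH => ttttuuuHH   [H → u]
ttttuuuHH => ttttuuuuH   [H → u]
ttttuuuuH => ttttuuuuu   [H → u]

S=>tSH=>ttSHH=>tttSHHH=>ttttSHHHH=>ttttuHHHH=>ttttuuHHH=>ttttuuuHH=>ttttuuuuH=>ttttuuuuu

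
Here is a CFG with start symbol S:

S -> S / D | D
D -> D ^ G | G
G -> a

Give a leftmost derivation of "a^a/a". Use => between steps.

S=>S/D=>D/D=>D^G/D=>G^G/D=>a^G/D=>a^a/D=>a^a/G=>a^a/a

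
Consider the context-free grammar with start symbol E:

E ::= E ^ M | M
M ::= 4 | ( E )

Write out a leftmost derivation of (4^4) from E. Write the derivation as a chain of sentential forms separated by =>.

E => M   [E ::= M]
M => (E)   [M ::= ( E )]
(E) => (E^M)   [E ::= E ^ M]
(E^M) => (M^M)   [E ::= M]
(M^M) => (4^M)   [M ::= 4]
(4^M) => (4^4)   [M ::= 4]

E => M => (E) => (E^M) => (M^M) => (4^M) => (4^4)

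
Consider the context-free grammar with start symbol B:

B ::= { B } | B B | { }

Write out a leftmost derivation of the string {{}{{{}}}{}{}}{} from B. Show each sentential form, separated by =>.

B=>BB=>{B}B=>{BB}B=>{BBB}B=>{{}BB}B=>{{}BBB}B=>{{}{B}BB}B=>{{}{{B}}BB}B=>{{}{{{}}}BB}B=>{{}{{{}}}{}B}B=>{{}{{{}}}{}{}}B=>{{}{{{}}}{}{}}{}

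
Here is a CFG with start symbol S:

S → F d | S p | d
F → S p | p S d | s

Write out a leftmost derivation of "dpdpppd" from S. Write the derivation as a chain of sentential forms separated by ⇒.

S ⇒ Fd   [S → F d]
Fd ⇒ Spd   [F → S p]
Spd ⇒ Sppd   [S → S p]
Sppd ⇒ Spppd   [S → S p]
Spppd ⇒ Fdpppd   [S → F d]
Fdpppd ⇒ Spdpppd   [F → S p]
Spdpppd ⇒ dpdpppd   [S → d]

S⇒Fd⇒Spd⇒Sppd⇒Spppd⇒Fdpppd⇒Spdpppd⇒dpdpppd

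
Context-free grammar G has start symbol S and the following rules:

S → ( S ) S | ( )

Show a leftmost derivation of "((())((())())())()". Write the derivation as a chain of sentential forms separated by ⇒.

S ⇒ (S)S   [S → ( S ) S]
(S)S ⇒ ((S)S)S   [S → ( S ) S]
((S)S)S ⇒ ((())S)S   [S → ( )]
((())S)S ⇒ ((())(S)S)S   [S → ( S ) S]
((())(S)S)S ⇒ ((())((S)S)S)S   [S → ( S ) S]
((())((S)S)S)S ⇒ ((())((())S)S)S   [S → ( )]
((())((())S)S)S ⇒ ((())((())())S)S   [S → ( )]
((())((())())S)S ⇒ ((())((())())())S   [S → ( )]
((())((())())())S ⇒ ((())((())())())()   [S → ( )]

S⇒(S)S⇒((S)S)S⇒((())S)S⇒((())(S)S)S⇒((())((S)S)S)S⇒((())((())S)S)S⇒((())((())())S)S⇒((())((())())())S⇒((())((())())())()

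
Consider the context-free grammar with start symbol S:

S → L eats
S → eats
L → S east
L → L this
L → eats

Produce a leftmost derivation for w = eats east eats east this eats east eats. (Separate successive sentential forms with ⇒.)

S ⇒ L eats ⇒ S east eats ⇒ L eats east eats ⇒ L this eats east eats ⇒ S east this eats east eats ⇒ L eats east this eats east eats ⇒ S east eats east this eats east eats ⇒ eats east eats east this eats east eats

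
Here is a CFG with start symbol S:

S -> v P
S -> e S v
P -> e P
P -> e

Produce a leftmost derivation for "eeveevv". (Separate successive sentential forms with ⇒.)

S⇒eSv⇒eeSvv⇒eevPvv⇒eevePvv⇒eeveevv

S ⇒ eSv   [S -> e S v]
eSv ⇒ eeSvv   [S -> e S v]
eeSvv ⇒ eevPvv   [S -> v P]
eevPvv ⇒ eevePvv   [P -> e P]
eevePvv ⇒ eeveevv   [P -> e]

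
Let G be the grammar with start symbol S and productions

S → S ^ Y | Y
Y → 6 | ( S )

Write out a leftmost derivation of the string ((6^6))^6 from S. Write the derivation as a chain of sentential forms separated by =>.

S => S^Y => Y^Y => (S)^Y => (Y)^Y => ((S))^Y => ((S^Y))^Y => ((Y^Y))^Y => ((6^Y))^Y => ((6^6))^Y => ((6^6))^6

S => S^Y   [S → S ^ Y]
S^Y => Y^Y   [S → Y]
Y^Y => (S)^Y   [Y → ( S )]
(S)^Y => (Y)^Y   [S → Y]
(Y)^Y => ((S))^Y   [Y → ( S )]
((S))^Y => ((S^Y))^Y   [S → S ^ Y]
((S^Y))^Y => ((Y^Y))^Y   [S → Y]
((Y^Y))^Y => ((6^Y))^Y   [Y → 6]
((6^Y))^Y => ((6^6))^Y   [Y → 6]
((6^6))^Y => ((6^6))^6   [Y → 6]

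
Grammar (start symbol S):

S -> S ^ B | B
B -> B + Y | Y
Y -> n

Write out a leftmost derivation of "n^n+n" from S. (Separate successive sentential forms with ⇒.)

S ⇒ S^B   [S -> S ^ B]
S^B ⇒ B^B   [S -> B]
B^B ⇒ Y^B   [B -> Y]
Y^B ⇒ n^B   [Y -> n]
n^B ⇒ n^B+Y   [B -> B + Y]
n^B+Y ⇒ n^Y+Y   [B -> Y]
n^Y+Y ⇒ n^n+Y   [Y -> n]
n^n+Y ⇒ n^n+n   [Y -> n]

S⇒S^B⇒B^B⇒Y^B⇒n^B⇒n^B+Y⇒n^Y+Y⇒n^n+Y⇒n^n+n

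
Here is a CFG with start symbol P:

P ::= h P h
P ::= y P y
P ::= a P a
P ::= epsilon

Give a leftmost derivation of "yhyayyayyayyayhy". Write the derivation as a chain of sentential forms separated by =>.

P => yPy   [P ::= y P y]
yPy => yhPhy   [P ::= h P h]
yhPhy => yhyPyhy   [P ::= y P y]
yhyPyhy => yhyaPayhy   [P ::= a P a]
yhyaPayhy => yhyayPyayhy   [P ::= y P y]
yhyayPyayhy => yhyayyPyyayhy   [P ::= y P y]
yhyayyPyyayhy => yhyayyaPayyayhy   [P ::= a P a]
yhyayyaPayyayhy => yhyayyayPyayyayhy   [P ::= y P y]
yhyayyayPyayyayhy => yhyayyayyayyayhy   [P ::= epsilon]

P => yPy => yhPhy => yhyPyhy => yhyaPayhy => yhyayPyayhy => yhyayyPyyayhy => yhyayyaPayyayhy => yhyayyayPyayyayhy => yhyayyayyayyayhy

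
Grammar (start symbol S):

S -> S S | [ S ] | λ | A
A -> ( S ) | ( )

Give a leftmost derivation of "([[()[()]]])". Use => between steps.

S => A => (S) => (SS) => ([S]S) => ([[S]]S) => ([[SS]]S) => ([[AS]]S) => ([[()S]]S) => ([[()[S]]]S) => ([[()[A]]]S) => ([[()[()]]]S) => ([[()[()]]])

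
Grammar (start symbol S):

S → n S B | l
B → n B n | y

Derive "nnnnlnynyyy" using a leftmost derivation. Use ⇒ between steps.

S ⇒ nSB ⇒ nnSBB ⇒ nnnSBBB ⇒ nnnnSBBBB ⇒ nnnnlBBBB ⇒ nnnnlnBnBBB ⇒ nnnnlnynBBB ⇒ nnnnlnynyBB ⇒ nnnnlnynyyB ⇒ nnnnlnynyyy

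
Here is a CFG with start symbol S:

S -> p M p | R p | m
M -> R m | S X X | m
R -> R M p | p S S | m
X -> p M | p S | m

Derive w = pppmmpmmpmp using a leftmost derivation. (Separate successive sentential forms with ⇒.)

S⇒pMp⇒pRmp⇒pRMpmp⇒ppSSMpmp⇒ppRpSMpmp⇒pppSSpSMpmp⇒pppmSpSMpmp⇒pppmmpSMpmp⇒pppmmpmMpmp⇒pppmmpmmpmp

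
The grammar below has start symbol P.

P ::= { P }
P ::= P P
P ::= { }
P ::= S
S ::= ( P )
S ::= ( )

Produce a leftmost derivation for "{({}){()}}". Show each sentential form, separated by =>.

P => {P} => {PP} => {SP} => {(P)P} => {({})P} => {({}){P}} => {({}){S}} => {({}){()}}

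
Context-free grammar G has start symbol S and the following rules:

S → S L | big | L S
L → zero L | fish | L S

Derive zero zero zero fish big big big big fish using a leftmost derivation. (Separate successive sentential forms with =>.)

S => S L => L S L => zero L S L => zero L S S L => zero zero L S S L => zero zero L S S S L => zero zero zero L S S S L => zero zero zero L S S S S L => zero zero zero fish S S S S L => zero zero zero fish big S S S L => zero zero zero fish big big S S L => zero zero zero fish big big big S L => zero zero zero fish big big big big L => zero zero zero fish big big big big fish

S => S L   [S → S L]
S L => L S L   [S → L S]
L S L => zero L S L   [L → zero L]
zero L S L => zero L S S L   [L → L S]
zero L S S L => zero zero L S S L   [L → zero L]
zero zero L S S L => zero zero L S S S L   [L → L S]
zero zero L S S S L => zero zero zero L S S S L   [L → zero L]
zero zero zero L S S S L => zero zero zero L S S S S L   [L → L S]
zero zero zero L S S S S L => zero zero zero fish S S S S L   [L → fish]
zero zero zero fish S S S S L => zero zero zero fish big S S S L   [S → big]
zero zero zero fish big S S S L => zero zero zero fish big big S S L   [S → big]
zero zero zero fish big big S S L => zero zero zero fish big big big S L   [S → big]
zero zero zero fish big big big S L => zero zero zero fish big big big big L   [S → big]
zero zero zero fish big big big big L => zero zero zero fish big big big big fish   [L → fish]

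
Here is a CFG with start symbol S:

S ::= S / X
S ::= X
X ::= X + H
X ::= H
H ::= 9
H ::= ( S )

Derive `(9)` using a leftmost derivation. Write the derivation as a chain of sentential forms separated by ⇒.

S ⇒ X ⇒ H ⇒ (S) ⇒ (X) ⇒ (H) ⇒ (9)

S ⇒ X   [S ::= X]
X ⇒ H   [X ::= H]
H ⇒ (S)   [H ::= ( S )]
(S) ⇒ (X)   [S ::= X]
(X) ⇒ (H)   [X ::= H]
(H) ⇒ (9)   [H ::= 9]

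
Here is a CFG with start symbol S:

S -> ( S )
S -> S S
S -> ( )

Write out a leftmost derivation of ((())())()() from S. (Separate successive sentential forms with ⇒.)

S ⇒ SS ⇒ SSS ⇒ (S)SS ⇒ (SS)SS ⇒ ((S)S)SS ⇒ ((())S)SS ⇒ ((())())SS ⇒ ((())())()S ⇒ ((())())()()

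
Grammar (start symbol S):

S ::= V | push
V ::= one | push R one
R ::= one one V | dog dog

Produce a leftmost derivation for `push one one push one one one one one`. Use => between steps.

S => V   [S ::= V]
V => push R one   [V ::= push R one]
push R one => push one one V one   [R ::= one one V]
push one one V one => push one one push R one one   [V ::= push R one]
push one one push R one one => push one one push one one V one one   [R ::= one one V]
push one one push one one V one one => push one one push one one one one one   [V ::= one]

S => V => push R one => push one one V one => push one one push R one one => push one one push one one V one one => push one one push one one one one one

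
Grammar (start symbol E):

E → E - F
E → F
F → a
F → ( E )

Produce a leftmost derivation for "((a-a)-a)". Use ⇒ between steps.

E ⇒ F ⇒ (E) ⇒ (E-F) ⇒ (F-F) ⇒ ((E)-F) ⇒ ((E-F)-F) ⇒ ((F-F)-F) ⇒ ((a-F)-F) ⇒ ((a-a)-F) ⇒ ((a-a)-a)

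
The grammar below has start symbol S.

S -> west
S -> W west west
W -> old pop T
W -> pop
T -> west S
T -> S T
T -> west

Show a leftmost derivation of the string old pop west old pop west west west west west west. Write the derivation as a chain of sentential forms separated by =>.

S => W west west   [S -> W west west]
W west west => old pop T west west   [W -> old pop T]
old pop T west west => old pop west S west west   [T -> west S]
old pop west S west west => old pop west W west west west west   [S -> W west west]
old pop west W west west west west => old pop west old pop T west west west west   [W -> old pop T]
old pop west old pop T west west west west => old pop west old pop S T west west west west   [T -> S T]
old pop west old pop S T west west west west => old pop west old pop west T west west west west   [S -> west]
old pop west old pop west T west west west west => old pop west old pop west west west west west west   [T -> west]

S => W west west => old pop T west west => old pop west S west west => old pop west W west west west west => old pop west old pop T west west west west => old pop west old pop S T west west west west => old pop west old pop west T west west west west => old pop west old pop west west west west west west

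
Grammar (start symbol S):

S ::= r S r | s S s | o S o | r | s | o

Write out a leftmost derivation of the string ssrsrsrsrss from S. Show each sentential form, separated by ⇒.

S ⇒ sSs   [S ::= s S s]
sSs ⇒ ssSss   [S ::= s S s]
ssSss ⇒ ssrSrss   [S ::= r S r]
ssrSrss ⇒ ssrsSsrss   [S ::= s S s]
ssrsSsrss ⇒ ssrsrSrsrss   [S ::= r S r]
ssrsrSrsrss ⇒ ssrsrsrsrss   [S ::= s]

S⇒sSs⇒ssSss⇒ssrSrss⇒ssrsSsrss⇒ssrsrSrsrss⇒ssrsrsrsrss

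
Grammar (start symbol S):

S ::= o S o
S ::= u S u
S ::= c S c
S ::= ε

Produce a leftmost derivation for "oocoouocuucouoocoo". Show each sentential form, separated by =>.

S => oSo   [S ::= o S o]
oSo => ooSoo   [S ::= o S o]
ooSoo => oocScoo   [S ::= c S c]
oocScoo => oocoSocoo   [S ::= o S o]
oocoSocoo => oocooSoocoo   [S ::= o S o]
oocooSoocoo => oocoouSuoocoo   [S ::= u S u]
oocoouSuoocoo => oocoouoSouoocoo   [S ::= o S o]
oocoouoSouoocoo => oocoouocScouoocoo   [S ::= c S c]
oocoouocScouoocoo => oocoouocuSucouoocoo   [S ::= u S u]
oocoouocuSucouoocoo => oocoouocuucouoocoo   [S ::= ε]

S => oSo => ooSoo => oocScoo => oocoSocoo => oocooSoocoo => oocoouSuoocoo => oocoouoSouoocoo => oocoouocScouoocoo => oocoouocuSucouoocoo => oocoouocuucouoocoo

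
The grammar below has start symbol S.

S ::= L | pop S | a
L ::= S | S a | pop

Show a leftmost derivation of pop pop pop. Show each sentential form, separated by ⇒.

S ⇒ pop S ⇒ pop pop S ⇒ pop pop L ⇒ pop pop pop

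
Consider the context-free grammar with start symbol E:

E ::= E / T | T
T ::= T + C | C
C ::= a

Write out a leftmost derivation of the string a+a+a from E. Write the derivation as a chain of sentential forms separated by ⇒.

E ⇒ T   [E ::= T]
T ⇒ T+C   [T ::= T + C]
T+C ⇒ T+C+C   [T ::= T + C]
T+C+C ⇒ C+C+C   [T ::= C]
C+C+C ⇒ a+C+C   [C ::= a]
a+C+C ⇒ a+a+C   [C ::= a]
a+a+C ⇒ a+a+a   [C ::= a]

E⇒T⇒T+C⇒T+C+C⇒C+C+C⇒a+C+C⇒a+a+C⇒a+a+a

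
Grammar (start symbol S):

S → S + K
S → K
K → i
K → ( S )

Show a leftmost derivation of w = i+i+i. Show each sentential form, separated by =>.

S => S+K => S+K+K => K+K+K => i+K+K => i+i+K => i+i+i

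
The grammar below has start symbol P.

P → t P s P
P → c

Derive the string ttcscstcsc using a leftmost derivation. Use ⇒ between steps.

P ⇒ tPsP   [P → t P s P]
tPsP ⇒ ttPsPsP   [P → t P s P]
ttPsPsP ⇒ ttcsPsP   [P → c]
ttcsPsP ⇒ ttcscsP   [P → c]
ttcscsP ⇒ ttcscstPsP   [P → t P s P]
ttcscstPsP ⇒ ttcscstcsP   [P → c]
ttcscstcsP ⇒ ttcscstcsc   [P → c]

P⇒tPsP⇒ttPsPsP⇒ttcsPsP⇒ttcscsP⇒ttcscstPsP⇒ttcscstcsP⇒ttcscstcsc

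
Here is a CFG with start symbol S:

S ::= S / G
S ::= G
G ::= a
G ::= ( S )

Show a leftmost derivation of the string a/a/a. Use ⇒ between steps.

S ⇒ S/G ⇒ S/G/G ⇒ G/G/G ⇒ a/G/G ⇒ a/a/G ⇒ a/a/a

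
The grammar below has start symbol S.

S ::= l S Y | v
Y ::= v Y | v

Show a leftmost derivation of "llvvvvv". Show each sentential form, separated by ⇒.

S ⇒ lSY ⇒ llSYY ⇒ llvYY ⇒ llvvY ⇒ llvvvY ⇒ llvvvvY ⇒ llvvvvv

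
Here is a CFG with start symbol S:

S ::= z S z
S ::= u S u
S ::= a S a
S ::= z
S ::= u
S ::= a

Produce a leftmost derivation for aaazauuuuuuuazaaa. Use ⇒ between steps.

S⇒aSa⇒aaSaa⇒aaaSaaa⇒aaazSzaaa⇒aaazaSazaaa⇒aaazauSuazaaa⇒aaazauuSuuazaaa⇒aaazauuuSuuuazaaa⇒aaazauuuuuuuazaaa

S ⇒ aSa   [S ::= a S a]
aSa ⇒ aaSaa   [S ::= a S a]
aaSaa ⇒ aaaSaaa   [S ::= a S a]
aaaSaaa ⇒ aaazSzaaa   [S ::= z S z]
aaazSzaaa ⇒ aaazaSazaaa   [S ::= a S a]
aaazaSazaaa ⇒ aaazauSuazaaa   [S ::= u S u]
aaazauSuazaaa ⇒ aaazauuSuuazaaa   [S ::= u S u]
aaazauuSuuazaaa ⇒ aaazauuuSuuuazaaa   [S ::= u S u]
aaazauuuSuuuazaaa ⇒ aaazauuuuuuuazaaa   [S ::= u]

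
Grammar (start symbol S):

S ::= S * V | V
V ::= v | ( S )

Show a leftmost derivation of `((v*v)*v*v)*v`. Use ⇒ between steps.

S ⇒ S*V   [S ::= S * V]
S*V ⇒ V*V   [S ::= V]
V*V ⇒ (S)*V   [V ::= ( S )]
(S)*V ⇒ (S*V)*V   [S ::= S * V]
(S*V)*V ⇒ (S*V*V)*V   [S ::= S * V]
(S*V*V)*V ⇒ (V*V*V)*V   [S ::= V]
(V*V*V)*V ⇒ ((S)*V*V)*V   [V ::= ( S )]
((S)*V*V)*V ⇒ ((S*V)*V*V)*V   [S ::= S * V]
((S*V)*V*V)*V ⇒ ((V*V)*V*V)*V   [S ::= V]
((V*V)*V*V)*V ⇒ ((v*V)*V*V)*V   [V ::= v]
((v*V)*V*V)*V ⇒ ((v*v)*V*V)*V   [V ::= v]
((v*v)*V*V)*V ⇒ ((v*v)*v*V)*V   [V ::= v]
((v*v)*v*V)*V ⇒ ((v*v)*v*v)*V   [V ::= v]
((v*v)*v*v)*V ⇒ ((v*v)*v*v)*v   [V ::= v]

S ⇒ S*V ⇒ V*V ⇒ (S)*V ⇒ (S*V)*V ⇒ (S*V*V)*V ⇒ (V*V*V)*V ⇒ ((S)*V*V)*V ⇒ ((S*V)*V*V)*V ⇒ ((V*V)*V*V)*V ⇒ ((v*V)*V*V)*V ⇒ ((v*v)*V*V)*V ⇒ ((v*v)*v*V)*V ⇒ ((v*v)*v*v)*V ⇒ ((v*v)*v*v)*v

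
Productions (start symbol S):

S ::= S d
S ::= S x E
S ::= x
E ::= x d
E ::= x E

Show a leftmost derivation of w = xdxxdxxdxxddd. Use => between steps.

S=>Sd=>Sdd=>SxEdd=>SxExEdd=>SxExExEdd=>SdxExExEdd=>xdxExExEdd=>xdxxdxExEdd=>xdxxdxxdxEdd=>xdxxdxxdxxddd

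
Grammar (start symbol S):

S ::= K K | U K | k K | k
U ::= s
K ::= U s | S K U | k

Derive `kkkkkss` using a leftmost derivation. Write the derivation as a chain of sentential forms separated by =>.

S => kK => kSKU => kkKKU => kkkKU => kkkSKUU => kkkkKUU => kkkkkUU => kkkkksU => kkkkkss

S => kK   [S ::= k K]
kK => kSKU   [K ::= S K U]
kSKU => kkKKU   [S ::= k K]
kkKKU => kkkKU   [K ::= k]
kkkKU => kkkSKUU   [K ::= S K U]
kkkSKUU => kkkkKUU   [S ::= k]
kkkkKUU => kkkkkUU   [K ::= k]
kkkkkUU => kkkkksU   [U ::= s]
kkkkksU => kkkkkss   [U ::= s]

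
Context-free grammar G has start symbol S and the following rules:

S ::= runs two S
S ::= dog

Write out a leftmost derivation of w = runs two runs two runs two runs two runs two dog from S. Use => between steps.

S => runs two S => runs two runs two S => runs two runs two runs two S => runs two runs two runs two runs two S => runs two runs two runs two runs two runs two S => runs two runs two runs two runs two runs two dog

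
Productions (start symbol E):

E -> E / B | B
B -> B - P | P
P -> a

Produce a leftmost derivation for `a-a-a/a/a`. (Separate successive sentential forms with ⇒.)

E ⇒ E/B ⇒ E/B/B ⇒ B/B/B ⇒ B-P/B/B ⇒ B-P-P/B/B ⇒ P-P-P/B/B ⇒ a-P-P/B/B ⇒ a-a-P/B/B ⇒ a-a-a/B/B ⇒ a-a-a/P/B ⇒ a-a-a/a/B ⇒ a-a-a/a/P ⇒ a-a-a/a/a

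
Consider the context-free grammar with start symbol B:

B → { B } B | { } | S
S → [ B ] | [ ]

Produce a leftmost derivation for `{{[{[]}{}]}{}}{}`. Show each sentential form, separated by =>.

B => {B}B => {{B}B}B => {{S}B}B => {{[B]}B}B => {{[{B}B]}B}B => {{[{S}B]}B}B => {{[{[]}B]}B}B => {{[{[]}{}]}B}B => {{[{[]}{}]}{}}B => {{[{[]}{}]}{}}{}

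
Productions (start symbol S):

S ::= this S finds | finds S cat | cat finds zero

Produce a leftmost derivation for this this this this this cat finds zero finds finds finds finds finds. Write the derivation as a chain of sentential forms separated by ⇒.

S ⇒ this S finds ⇒ this this S finds finds ⇒ this this this S finds finds finds ⇒ this this this this S finds finds finds finds ⇒ this this this this this S finds finds finds finds finds ⇒ this this this this this cat finds zero finds finds finds finds finds

S ⇒ this S finds   [S ::= this S finds]
this S finds ⇒ this this S finds finds   [S ::= this S finds]
this this S finds finds ⇒ this this this S finds finds finds   [S ::= this S finds]
this this this S finds finds finds ⇒ this this this this S finds finds finds finds   [S ::= this S finds]
this this this this S finds finds finds finds ⇒ this this this this this S finds finds finds finds finds   [S ::= this S finds]
this this this this this S finds finds finds finds finds ⇒ this this this this this cat finds zero finds finds finds finds finds   [S ::= cat finds zero]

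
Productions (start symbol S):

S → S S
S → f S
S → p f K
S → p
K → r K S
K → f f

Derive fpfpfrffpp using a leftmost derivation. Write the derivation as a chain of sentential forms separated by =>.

S => SS   [S → S S]
SS => fSS   [S → f S]
fSS => fpS   [S → p]
fpS => fpfS   [S → f S]
fpfS => fpfSS   [S → S S]
fpfSS => fpfpfKS   [S → p f K]
fpfpfKS => fpfpfrKSS   [K → r K S]
fpfpfrKSS => fpfpfrffSS   [K → f f]
fpfpfrffSS => fpfpfrffpS   [S → p]
fpfpfrffpS => fpfpfrffpp   [S → p]

S => SS => fSS => fpS => fpfS => fpfSS => fpfpfKS => fpfpfrKSS => fpfpfrffSS => fpfpfrffpS => fpfpfrffpp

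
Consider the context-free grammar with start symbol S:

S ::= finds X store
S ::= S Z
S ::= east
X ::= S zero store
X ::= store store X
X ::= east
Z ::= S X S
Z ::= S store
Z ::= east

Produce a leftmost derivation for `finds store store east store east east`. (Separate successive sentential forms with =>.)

S => S Z => S Z Z => finds X store Z Z => finds store store X store Z Z => finds store store east store Z Z => finds store store east store east Z => finds store store east store east east

S => S Z   [S ::= S Z]
S Z => S Z Z   [S ::= S Z]
S Z Z => finds X store Z Z   [S ::= finds X store]
finds X store Z Z => finds store store X store Z Z   [X ::= store store X]
finds store store X store Z Z => finds store store east store Z Z   [X ::= east]
finds store store east store Z Z => finds store store east store east Z   [Z ::= east]
finds store store east store east Z => finds store store east store east east   [Z ::= east]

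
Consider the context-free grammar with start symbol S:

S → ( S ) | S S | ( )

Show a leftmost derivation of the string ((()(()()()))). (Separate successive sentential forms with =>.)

S => (S) => ((S)) => ((SS)) => ((()S)) => ((()(S))) => ((()(SS))) => ((()(SSS))) => ((()(()SS))) => ((()(()()S))) => ((()(()()())))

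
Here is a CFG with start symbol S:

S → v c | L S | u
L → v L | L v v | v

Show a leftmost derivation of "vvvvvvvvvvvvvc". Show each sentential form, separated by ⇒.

S ⇒ LS ⇒ vLS ⇒ vvLS ⇒ vvLvvS ⇒ vvLvvvvS ⇒ vvvvvvvS ⇒ vvvvvvvLS ⇒ vvvvvvvvLS ⇒ vvvvvvvvLvvS ⇒ vvvvvvvvvLvvS ⇒ vvvvvvvvvvvvS ⇒ vvvvvvvvvvvvvc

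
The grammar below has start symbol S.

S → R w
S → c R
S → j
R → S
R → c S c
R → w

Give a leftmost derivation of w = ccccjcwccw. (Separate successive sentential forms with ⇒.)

S ⇒ Rw ⇒ cScw ⇒ ccRcw ⇒ cccSccw ⇒ cccRwccw ⇒ ccccScwccw ⇒ ccccjcwccw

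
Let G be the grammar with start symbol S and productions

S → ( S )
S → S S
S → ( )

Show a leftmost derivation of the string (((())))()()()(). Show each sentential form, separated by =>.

S=>SS=>SSS=>SSSS=>SSSSS=>(S)SSSS=>((S))SSSS=>(((S)))SSSS=>(((())))SSSS=>(((())))()SSS=>(((())))()()SS=>(((())))()()()S=>(((())))()()()()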